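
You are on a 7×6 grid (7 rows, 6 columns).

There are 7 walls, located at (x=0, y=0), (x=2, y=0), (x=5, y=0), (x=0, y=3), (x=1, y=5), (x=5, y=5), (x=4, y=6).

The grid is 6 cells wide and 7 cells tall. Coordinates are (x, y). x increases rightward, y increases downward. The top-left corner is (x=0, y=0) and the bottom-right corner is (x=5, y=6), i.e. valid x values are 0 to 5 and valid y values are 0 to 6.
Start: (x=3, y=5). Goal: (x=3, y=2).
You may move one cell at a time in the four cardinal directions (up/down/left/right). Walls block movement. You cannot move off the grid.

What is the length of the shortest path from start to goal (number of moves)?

BFS from (x=3, y=5) until reaching (x=3, y=2):
  Distance 0: (x=3, y=5)
  Distance 1: (x=3, y=4), (x=2, y=5), (x=4, y=5), (x=3, y=6)
  Distance 2: (x=3, y=3), (x=2, y=4), (x=4, y=4), (x=2, y=6)
  Distance 3: (x=3, y=2), (x=2, y=3), (x=4, y=3), (x=1, y=4), (x=5, y=4), (x=1, y=6)  <- goal reached here
One shortest path (3 moves): (x=3, y=5) -> (x=3, y=4) -> (x=3, y=3) -> (x=3, y=2)

Answer: Shortest path length: 3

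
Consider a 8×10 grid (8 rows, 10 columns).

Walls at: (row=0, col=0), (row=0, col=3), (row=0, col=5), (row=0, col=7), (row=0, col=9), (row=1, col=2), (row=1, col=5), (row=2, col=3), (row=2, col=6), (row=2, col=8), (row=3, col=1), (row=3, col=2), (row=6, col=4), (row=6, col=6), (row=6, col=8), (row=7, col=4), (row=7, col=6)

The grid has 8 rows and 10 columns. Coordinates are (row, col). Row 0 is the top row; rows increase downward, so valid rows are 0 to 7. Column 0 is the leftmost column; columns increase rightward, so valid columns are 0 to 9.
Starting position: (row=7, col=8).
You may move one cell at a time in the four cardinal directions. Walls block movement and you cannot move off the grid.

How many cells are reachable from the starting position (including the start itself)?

BFS flood-fill from (row=7, col=8):
  Distance 0: (row=7, col=8)
  Distance 1: (row=7, col=7), (row=7, col=9)
  Distance 2: (row=6, col=7), (row=6, col=9)
  Distance 3: (row=5, col=7), (row=5, col=9)
  Distance 4: (row=4, col=7), (row=4, col=9), (row=5, col=6), (row=5, col=8)
  Distance 5: (row=3, col=7), (row=3, col=9), (row=4, col=6), (row=4, col=8), (row=5, col=5)
  Distance 6: (row=2, col=7), (row=2, col=9), (row=3, col=6), (row=3, col=8), (row=4, col=5), (row=5, col=4), (row=6, col=5)
  Distance 7: (row=1, col=7), (row=1, col=9), (row=3, col=5), (row=4, col=4), (row=5, col=3), (row=7, col=5)
  Distance 8: (row=1, col=6), (row=1, col=8), (row=2, col=5), (row=3, col=4), (row=4, col=3), (row=5, col=2), (row=6, col=3)
  Distance 9: (row=0, col=6), (row=0, col=8), (row=2, col=4), (row=3, col=3), (row=4, col=2), (row=5, col=1), (row=6, col=2), (row=7, col=3)
  Distance 10: (row=1, col=4), (row=4, col=1), (row=5, col=0), (row=6, col=1), (row=7, col=2)
  Distance 11: (row=0, col=4), (row=1, col=3), (row=4, col=0), (row=6, col=0), (row=7, col=1)
  Distance 12: (row=3, col=0), (row=7, col=0)
  Distance 13: (row=2, col=0)
  Distance 14: (row=1, col=0), (row=2, col=1)
  Distance 15: (row=1, col=1), (row=2, col=2)
  Distance 16: (row=0, col=1)
  Distance 17: (row=0, col=2)
Total reachable: 63 (grid has 63 open cells total)

Answer: Reachable cells: 63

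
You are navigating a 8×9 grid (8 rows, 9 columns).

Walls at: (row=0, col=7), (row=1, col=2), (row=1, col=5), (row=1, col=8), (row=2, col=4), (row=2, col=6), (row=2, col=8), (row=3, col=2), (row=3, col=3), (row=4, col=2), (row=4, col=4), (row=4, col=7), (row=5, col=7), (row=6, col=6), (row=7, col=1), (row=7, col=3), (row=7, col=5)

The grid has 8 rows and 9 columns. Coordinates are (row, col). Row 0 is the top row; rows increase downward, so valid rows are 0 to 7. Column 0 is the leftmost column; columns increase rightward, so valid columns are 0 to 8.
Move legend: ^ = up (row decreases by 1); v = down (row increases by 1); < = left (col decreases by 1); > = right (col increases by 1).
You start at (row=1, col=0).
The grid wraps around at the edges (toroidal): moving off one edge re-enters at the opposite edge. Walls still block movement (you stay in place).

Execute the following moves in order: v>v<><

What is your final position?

Answer: Final position: (row=3, col=0)

Derivation:
Start: (row=1, col=0)
  v (down): (row=1, col=0) -> (row=2, col=0)
  > (right): (row=2, col=0) -> (row=2, col=1)
  v (down): (row=2, col=1) -> (row=3, col=1)
  < (left): (row=3, col=1) -> (row=3, col=0)
  > (right): (row=3, col=0) -> (row=3, col=1)
  < (left): (row=3, col=1) -> (row=3, col=0)
Final: (row=3, col=0)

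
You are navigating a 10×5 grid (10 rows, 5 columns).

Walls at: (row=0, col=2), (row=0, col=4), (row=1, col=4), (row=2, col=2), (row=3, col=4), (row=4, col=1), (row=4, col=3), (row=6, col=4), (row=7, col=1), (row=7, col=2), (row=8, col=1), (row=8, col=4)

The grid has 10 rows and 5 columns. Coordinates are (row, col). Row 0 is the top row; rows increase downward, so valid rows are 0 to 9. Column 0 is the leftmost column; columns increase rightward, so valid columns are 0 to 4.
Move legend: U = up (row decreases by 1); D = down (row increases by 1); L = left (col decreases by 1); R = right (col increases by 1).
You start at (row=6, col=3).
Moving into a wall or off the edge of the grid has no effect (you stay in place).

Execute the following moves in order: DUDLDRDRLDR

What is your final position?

Answer: Final position: (row=9, col=4)

Derivation:
Start: (row=6, col=3)
  D (down): (row=6, col=3) -> (row=7, col=3)
  U (up): (row=7, col=3) -> (row=6, col=3)
  D (down): (row=6, col=3) -> (row=7, col=3)
  L (left): blocked, stay at (row=7, col=3)
  D (down): (row=7, col=3) -> (row=8, col=3)
  R (right): blocked, stay at (row=8, col=3)
  D (down): (row=8, col=3) -> (row=9, col=3)
  R (right): (row=9, col=3) -> (row=9, col=4)
  L (left): (row=9, col=4) -> (row=9, col=3)
  D (down): blocked, stay at (row=9, col=3)
  R (right): (row=9, col=3) -> (row=9, col=4)
Final: (row=9, col=4)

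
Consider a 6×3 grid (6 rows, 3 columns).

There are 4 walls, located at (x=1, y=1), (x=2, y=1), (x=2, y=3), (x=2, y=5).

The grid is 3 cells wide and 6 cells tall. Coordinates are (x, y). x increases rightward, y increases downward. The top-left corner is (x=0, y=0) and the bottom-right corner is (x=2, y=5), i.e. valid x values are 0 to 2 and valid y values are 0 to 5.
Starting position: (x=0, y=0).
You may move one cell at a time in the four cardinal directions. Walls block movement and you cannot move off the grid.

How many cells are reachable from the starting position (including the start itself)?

Answer: Reachable cells: 14

Derivation:
BFS flood-fill from (x=0, y=0):
  Distance 0: (x=0, y=0)
  Distance 1: (x=1, y=0), (x=0, y=1)
  Distance 2: (x=2, y=0), (x=0, y=2)
  Distance 3: (x=1, y=2), (x=0, y=3)
  Distance 4: (x=2, y=2), (x=1, y=3), (x=0, y=4)
  Distance 5: (x=1, y=4), (x=0, y=5)
  Distance 6: (x=2, y=4), (x=1, y=5)
Total reachable: 14 (grid has 14 open cells total)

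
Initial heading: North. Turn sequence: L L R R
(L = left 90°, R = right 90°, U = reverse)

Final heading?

Answer: Final heading: North

Derivation:
Start: North
  L (left (90° counter-clockwise)) -> West
  L (left (90° counter-clockwise)) -> South
  R (right (90° clockwise)) -> West
  R (right (90° clockwise)) -> North
Final: North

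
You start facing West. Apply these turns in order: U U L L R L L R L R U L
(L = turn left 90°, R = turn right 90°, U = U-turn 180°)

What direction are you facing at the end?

Answer: Final heading: South

Derivation:
Start: West
  U (U-turn (180°)) -> East
  U (U-turn (180°)) -> West
  L (left (90° counter-clockwise)) -> South
  L (left (90° counter-clockwise)) -> East
  R (right (90° clockwise)) -> South
  L (left (90° counter-clockwise)) -> East
  L (left (90° counter-clockwise)) -> North
  R (right (90° clockwise)) -> East
  L (left (90° counter-clockwise)) -> North
  R (right (90° clockwise)) -> East
  U (U-turn (180°)) -> West
  L (left (90° counter-clockwise)) -> South
Final: South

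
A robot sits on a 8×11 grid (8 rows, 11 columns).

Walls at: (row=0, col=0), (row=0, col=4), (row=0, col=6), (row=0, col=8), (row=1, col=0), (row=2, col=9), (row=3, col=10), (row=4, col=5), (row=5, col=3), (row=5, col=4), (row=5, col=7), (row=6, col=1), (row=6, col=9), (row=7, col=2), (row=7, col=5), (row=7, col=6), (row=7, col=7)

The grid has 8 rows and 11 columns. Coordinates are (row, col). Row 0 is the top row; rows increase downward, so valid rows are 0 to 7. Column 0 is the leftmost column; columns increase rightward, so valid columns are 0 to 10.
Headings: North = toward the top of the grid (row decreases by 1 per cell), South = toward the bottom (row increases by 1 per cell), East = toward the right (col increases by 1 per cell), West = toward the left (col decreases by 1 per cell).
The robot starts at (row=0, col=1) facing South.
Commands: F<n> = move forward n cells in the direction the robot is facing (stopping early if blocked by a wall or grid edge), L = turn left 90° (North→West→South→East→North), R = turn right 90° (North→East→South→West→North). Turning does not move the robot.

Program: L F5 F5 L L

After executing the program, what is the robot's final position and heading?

Answer: Final position: (row=0, col=3), facing West

Derivation:
Start: (row=0, col=1), facing South
  L: turn left, now facing East
  F5: move forward 2/5 (blocked), now at (row=0, col=3)
  F5: move forward 0/5 (blocked), now at (row=0, col=3)
  L: turn left, now facing North
  L: turn left, now facing West
Final: (row=0, col=3), facing West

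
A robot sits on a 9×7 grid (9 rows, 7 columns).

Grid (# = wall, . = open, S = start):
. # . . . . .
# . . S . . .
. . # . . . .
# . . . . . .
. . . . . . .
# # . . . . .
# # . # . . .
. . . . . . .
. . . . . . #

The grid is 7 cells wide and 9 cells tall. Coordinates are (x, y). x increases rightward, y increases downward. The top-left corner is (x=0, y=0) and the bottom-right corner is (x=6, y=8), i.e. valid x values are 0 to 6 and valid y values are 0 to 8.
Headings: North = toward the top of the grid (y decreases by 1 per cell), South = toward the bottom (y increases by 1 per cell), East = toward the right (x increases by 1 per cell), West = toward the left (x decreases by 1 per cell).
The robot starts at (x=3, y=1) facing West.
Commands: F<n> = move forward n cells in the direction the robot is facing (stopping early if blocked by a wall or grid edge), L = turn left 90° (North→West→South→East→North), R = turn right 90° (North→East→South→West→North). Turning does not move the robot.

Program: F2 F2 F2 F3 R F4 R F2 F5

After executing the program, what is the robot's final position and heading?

Answer: Final position: (x=6, y=1), facing East

Derivation:
Start: (x=3, y=1), facing West
  F2: move forward 2, now at (x=1, y=1)
  F2: move forward 0/2 (blocked), now at (x=1, y=1)
  F2: move forward 0/2 (blocked), now at (x=1, y=1)
  F3: move forward 0/3 (blocked), now at (x=1, y=1)
  R: turn right, now facing North
  F4: move forward 0/4 (blocked), now at (x=1, y=1)
  R: turn right, now facing East
  F2: move forward 2, now at (x=3, y=1)
  F5: move forward 3/5 (blocked), now at (x=6, y=1)
Final: (x=6, y=1), facing East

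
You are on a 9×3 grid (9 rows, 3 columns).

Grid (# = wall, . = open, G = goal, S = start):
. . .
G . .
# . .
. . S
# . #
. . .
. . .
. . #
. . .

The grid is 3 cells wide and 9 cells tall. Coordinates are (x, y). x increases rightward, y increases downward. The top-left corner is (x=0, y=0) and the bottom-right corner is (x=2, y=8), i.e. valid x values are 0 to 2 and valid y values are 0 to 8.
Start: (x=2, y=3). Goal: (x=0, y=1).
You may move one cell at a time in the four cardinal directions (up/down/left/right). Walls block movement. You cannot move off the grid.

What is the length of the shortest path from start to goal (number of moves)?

BFS from (x=2, y=3) until reaching (x=0, y=1):
  Distance 0: (x=2, y=3)
  Distance 1: (x=2, y=2), (x=1, y=3)
  Distance 2: (x=2, y=1), (x=1, y=2), (x=0, y=3), (x=1, y=4)
  Distance 3: (x=2, y=0), (x=1, y=1), (x=1, y=5)
  Distance 4: (x=1, y=0), (x=0, y=1), (x=0, y=5), (x=2, y=5), (x=1, y=6)  <- goal reached here
One shortest path (4 moves): (x=2, y=3) -> (x=1, y=3) -> (x=1, y=2) -> (x=1, y=1) -> (x=0, y=1)

Answer: Shortest path length: 4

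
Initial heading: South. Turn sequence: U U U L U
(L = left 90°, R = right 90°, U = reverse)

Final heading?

Answer: Final heading: East

Derivation:
Start: South
  U (U-turn (180°)) -> North
  U (U-turn (180°)) -> South
  U (U-turn (180°)) -> North
  L (left (90° counter-clockwise)) -> West
  U (U-turn (180°)) -> East
Final: East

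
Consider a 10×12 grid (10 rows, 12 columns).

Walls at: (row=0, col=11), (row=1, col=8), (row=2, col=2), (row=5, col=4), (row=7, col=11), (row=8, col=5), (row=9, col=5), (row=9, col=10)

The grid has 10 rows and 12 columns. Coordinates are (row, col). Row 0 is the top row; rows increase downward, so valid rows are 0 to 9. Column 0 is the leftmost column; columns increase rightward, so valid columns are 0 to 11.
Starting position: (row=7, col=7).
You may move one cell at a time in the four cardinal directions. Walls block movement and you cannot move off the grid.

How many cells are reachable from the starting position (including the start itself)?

Answer: Reachable cells: 112

Derivation:
BFS flood-fill from (row=7, col=7):
  Distance 0: (row=7, col=7)
  Distance 1: (row=6, col=7), (row=7, col=6), (row=7, col=8), (row=8, col=7)
  Distance 2: (row=5, col=7), (row=6, col=6), (row=6, col=8), (row=7, col=5), (row=7, col=9), (row=8, col=6), (row=8, col=8), (row=9, col=7)
  Distance 3: (row=4, col=7), (row=5, col=6), (row=5, col=8), (row=6, col=5), (row=6, col=9), (row=7, col=4), (row=7, col=10), (row=8, col=9), (row=9, col=6), (row=9, col=8)
  Distance 4: (row=3, col=7), (row=4, col=6), (row=4, col=8), (row=5, col=5), (row=5, col=9), (row=6, col=4), (row=6, col=10), (row=7, col=3), (row=8, col=4), (row=8, col=10), (row=9, col=9)
  Distance 5: (row=2, col=7), (row=3, col=6), (row=3, col=8), (row=4, col=5), (row=4, col=9), (row=5, col=10), (row=6, col=3), (row=6, col=11), (row=7, col=2), (row=8, col=3), (row=8, col=11), (row=9, col=4)
  Distance 6: (row=1, col=7), (row=2, col=6), (row=2, col=8), (row=3, col=5), (row=3, col=9), (row=4, col=4), (row=4, col=10), (row=5, col=3), (row=5, col=11), (row=6, col=2), (row=7, col=1), (row=8, col=2), (row=9, col=3), (row=9, col=11)
  Distance 7: (row=0, col=7), (row=1, col=6), (row=2, col=5), (row=2, col=9), (row=3, col=4), (row=3, col=10), (row=4, col=3), (row=4, col=11), (row=5, col=2), (row=6, col=1), (row=7, col=0), (row=8, col=1), (row=9, col=2)
  Distance 8: (row=0, col=6), (row=0, col=8), (row=1, col=5), (row=1, col=9), (row=2, col=4), (row=2, col=10), (row=3, col=3), (row=3, col=11), (row=4, col=2), (row=5, col=1), (row=6, col=0), (row=8, col=0), (row=9, col=1)
  Distance 9: (row=0, col=5), (row=0, col=9), (row=1, col=4), (row=1, col=10), (row=2, col=3), (row=2, col=11), (row=3, col=2), (row=4, col=1), (row=5, col=0), (row=9, col=0)
  Distance 10: (row=0, col=4), (row=0, col=10), (row=1, col=3), (row=1, col=11), (row=3, col=1), (row=4, col=0)
  Distance 11: (row=0, col=3), (row=1, col=2), (row=2, col=1), (row=3, col=0)
  Distance 12: (row=0, col=2), (row=1, col=1), (row=2, col=0)
  Distance 13: (row=0, col=1), (row=1, col=0)
  Distance 14: (row=0, col=0)
Total reachable: 112 (grid has 112 open cells total)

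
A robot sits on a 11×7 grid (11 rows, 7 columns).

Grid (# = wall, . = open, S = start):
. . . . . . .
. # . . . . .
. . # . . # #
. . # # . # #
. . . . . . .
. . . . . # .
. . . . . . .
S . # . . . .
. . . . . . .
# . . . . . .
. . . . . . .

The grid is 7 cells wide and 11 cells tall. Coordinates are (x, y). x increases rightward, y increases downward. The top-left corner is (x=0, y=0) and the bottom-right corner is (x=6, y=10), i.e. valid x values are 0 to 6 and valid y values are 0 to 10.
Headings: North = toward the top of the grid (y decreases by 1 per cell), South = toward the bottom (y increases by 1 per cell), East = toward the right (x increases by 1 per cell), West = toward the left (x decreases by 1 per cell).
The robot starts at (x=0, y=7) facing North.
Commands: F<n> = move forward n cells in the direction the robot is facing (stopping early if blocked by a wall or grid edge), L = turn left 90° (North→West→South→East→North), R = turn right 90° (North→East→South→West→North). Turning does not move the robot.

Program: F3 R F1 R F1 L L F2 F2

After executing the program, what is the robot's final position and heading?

Start: (x=0, y=7), facing North
  F3: move forward 3, now at (x=0, y=4)
  R: turn right, now facing East
  F1: move forward 1, now at (x=1, y=4)
  R: turn right, now facing South
  F1: move forward 1, now at (x=1, y=5)
  L: turn left, now facing East
  L: turn left, now facing North
  F2: move forward 2, now at (x=1, y=3)
  F2: move forward 1/2 (blocked), now at (x=1, y=2)
Final: (x=1, y=2), facing North

Answer: Final position: (x=1, y=2), facing North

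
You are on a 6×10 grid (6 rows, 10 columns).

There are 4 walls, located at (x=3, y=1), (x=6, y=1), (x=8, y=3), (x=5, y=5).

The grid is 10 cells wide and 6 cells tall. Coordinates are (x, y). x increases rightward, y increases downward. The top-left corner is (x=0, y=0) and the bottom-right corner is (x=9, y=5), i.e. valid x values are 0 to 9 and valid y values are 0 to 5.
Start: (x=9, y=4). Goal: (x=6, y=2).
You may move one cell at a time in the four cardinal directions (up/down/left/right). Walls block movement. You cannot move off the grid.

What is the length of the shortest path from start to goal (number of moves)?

BFS from (x=9, y=4) until reaching (x=6, y=2):
  Distance 0: (x=9, y=4)
  Distance 1: (x=9, y=3), (x=8, y=4), (x=9, y=5)
  Distance 2: (x=9, y=2), (x=7, y=4), (x=8, y=5)
  Distance 3: (x=9, y=1), (x=8, y=2), (x=7, y=3), (x=6, y=4), (x=7, y=5)
  Distance 4: (x=9, y=0), (x=8, y=1), (x=7, y=2), (x=6, y=3), (x=5, y=4), (x=6, y=5)
  Distance 5: (x=8, y=0), (x=7, y=1), (x=6, y=2), (x=5, y=3), (x=4, y=4)  <- goal reached here
One shortest path (5 moves): (x=9, y=4) -> (x=8, y=4) -> (x=7, y=4) -> (x=6, y=4) -> (x=6, y=3) -> (x=6, y=2)

Answer: Shortest path length: 5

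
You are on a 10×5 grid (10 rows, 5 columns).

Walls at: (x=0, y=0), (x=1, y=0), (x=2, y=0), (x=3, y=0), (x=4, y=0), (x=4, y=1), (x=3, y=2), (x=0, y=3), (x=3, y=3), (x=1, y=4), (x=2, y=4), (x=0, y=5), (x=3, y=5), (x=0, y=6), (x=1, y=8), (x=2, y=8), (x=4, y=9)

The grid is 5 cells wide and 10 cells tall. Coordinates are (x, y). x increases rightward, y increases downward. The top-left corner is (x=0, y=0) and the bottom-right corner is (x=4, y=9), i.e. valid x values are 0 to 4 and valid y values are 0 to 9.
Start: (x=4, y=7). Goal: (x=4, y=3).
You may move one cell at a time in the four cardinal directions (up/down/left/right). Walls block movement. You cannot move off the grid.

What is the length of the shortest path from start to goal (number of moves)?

BFS from (x=4, y=7) until reaching (x=4, y=3):
  Distance 0: (x=4, y=7)
  Distance 1: (x=4, y=6), (x=3, y=7), (x=4, y=8)
  Distance 2: (x=4, y=5), (x=3, y=6), (x=2, y=7), (x=3, y=8)
  Distance 3: (x=4, y=4), (x=2, y=6), (x=1, y=7), (x=3, y=9)
  Distance 4: (x=4, y=3), (x=3, y=4), (x=2, y=5), (x=1, y=6), (x=0, y=7), (x=2, y=9)  <- goal reached here
One shortest path (4 moves): (x=4, y=7) -> (x=4, y=6) -> (x=4, y=5) -> (x=4, y=4) -> (x=4, y=3)

Answer: Shortest path length: 4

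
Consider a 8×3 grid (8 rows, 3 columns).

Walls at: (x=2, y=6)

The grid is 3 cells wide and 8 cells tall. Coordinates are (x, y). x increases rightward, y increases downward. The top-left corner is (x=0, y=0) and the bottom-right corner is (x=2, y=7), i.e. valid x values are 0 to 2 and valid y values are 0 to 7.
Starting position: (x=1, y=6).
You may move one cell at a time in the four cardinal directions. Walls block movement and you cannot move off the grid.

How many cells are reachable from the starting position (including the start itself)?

Answer: Reachable cells: 23

Derivation:
BFS flood-fill from (x=1, y=6):
  Distance 0: (x=1, y=6)
  Distance 1: (x=1, y=5), (x=0, y=6), (x=1, y=7)
  Distance 2: (x=1, y=4), (x=0, y=5), (x=2, y=5), (x=0, y=7), (x=2, y=7)
  Distance 3: (x=1, y=3), (x=0, y=4), (x=2, y=4)
  Distance 4: (x=1, y=2), (x=0, y=3), (x=2, y=3)
  Distance 5: (x=1, y=1), (x=0, y=2), (x=2, y=2)
  Distance 6: (x=1, y=0), (x=0, y=1), (x=2, y=1)
  Distance 7: (x=0, y=0), (x=2, y=0)
Total reachable: 23 (grid has 23 open cells total)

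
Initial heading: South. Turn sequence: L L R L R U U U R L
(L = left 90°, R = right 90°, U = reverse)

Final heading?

Start: South
  L (left (90° counter-clockwise)) -> East
  L (left (90° counter-clockwise)) -> North
  R (right (90° clockwise)) -> East
  L (left (90° counter-clockwise)) -> North
  R (right (90° clockwise)) -> East
  U (U-turn (180°)) -> West
  U (U-turn (180°)) -> East
  U (U-turn (180°)) -> West
  R (right (90° clockwise)) -> North
  L (left (90° counter-clockwise)) -> West
Final: West

Answer: Final heading: West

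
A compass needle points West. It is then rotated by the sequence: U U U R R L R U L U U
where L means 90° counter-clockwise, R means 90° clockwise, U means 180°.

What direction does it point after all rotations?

Answer: Final heading: North

Derivation:
Start: West
  U (U-turn (180°)) -> East
  U (U-turn (180°)) -> West
  U (U-turn (180°)) -> East
  R (right (90° clockwise)) -> South
  R (right (90° clockwise)) -> West
  L (left (90° counter-clockwise)) -> South
  R (right (90° clockwise)) -> West
  U (U-turn (180°)) -> East
  L (left (90° counter-clockwise)) -> North
  U (U-turn (180°)) -> South
  U (U-turn (180°)) -> North
Final: North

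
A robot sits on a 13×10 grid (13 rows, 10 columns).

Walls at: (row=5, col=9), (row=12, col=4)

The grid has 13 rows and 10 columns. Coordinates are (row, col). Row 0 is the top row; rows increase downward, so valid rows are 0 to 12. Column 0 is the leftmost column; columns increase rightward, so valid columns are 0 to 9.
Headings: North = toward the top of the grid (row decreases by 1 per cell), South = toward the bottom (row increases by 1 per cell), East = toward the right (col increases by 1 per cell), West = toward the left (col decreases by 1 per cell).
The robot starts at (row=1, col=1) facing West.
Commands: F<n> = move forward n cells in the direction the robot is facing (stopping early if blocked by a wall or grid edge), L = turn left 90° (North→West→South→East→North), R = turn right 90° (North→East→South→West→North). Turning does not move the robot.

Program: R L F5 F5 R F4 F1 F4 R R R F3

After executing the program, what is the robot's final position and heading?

Answer: Final position: (row=0, col=0), facing West

Derivation:
Start: (row=1, col=1), facing West
  R: turn right, now facing North
  L: turn left, now facing West
  F5: move forward 1/5 (blocked), now at (row=1, col=0)
  F5: move forward 0/5 (blocked), now at (row=1, col=0)
  R: turn right, now facing North
  F4: move forward 1/4 (blocked), now at (row=0, col=0)
  F1: move forward 0/1 (blocked), now at (row=0, col=0)
  F4: move forward 0/4 (blocked), now at (row=0, col=0)
  R: turn right, now facing East
  R: turn right, now facing South
  R: turn right, now facing West
  F3: move forward 0/3 (blocked), now at (row=0, col=0)
Final: (row=0, col=0), facing West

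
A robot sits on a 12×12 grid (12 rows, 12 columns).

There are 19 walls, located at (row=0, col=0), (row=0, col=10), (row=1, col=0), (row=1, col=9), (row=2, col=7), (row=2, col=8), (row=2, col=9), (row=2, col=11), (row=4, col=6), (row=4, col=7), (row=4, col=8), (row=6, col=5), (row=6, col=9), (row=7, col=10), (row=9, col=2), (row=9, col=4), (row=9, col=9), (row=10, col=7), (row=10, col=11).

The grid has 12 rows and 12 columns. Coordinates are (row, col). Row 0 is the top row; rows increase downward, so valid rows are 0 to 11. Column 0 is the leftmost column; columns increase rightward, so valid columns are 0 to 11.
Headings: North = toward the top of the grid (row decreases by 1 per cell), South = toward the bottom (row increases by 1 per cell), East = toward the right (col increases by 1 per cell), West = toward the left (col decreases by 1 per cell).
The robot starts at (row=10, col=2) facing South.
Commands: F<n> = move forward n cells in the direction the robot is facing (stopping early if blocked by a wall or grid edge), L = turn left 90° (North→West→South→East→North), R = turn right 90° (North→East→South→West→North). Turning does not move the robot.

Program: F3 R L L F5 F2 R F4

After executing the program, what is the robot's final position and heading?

Start: (row=10, col=2), facing South
  F3: move forward 1/3 (blocked), now at (row=11, col=2)
  R: turn right, now facing West
  L: turn left, now facing South
  L: turn left, now facing East
  F5: move forward 5, now at (row=11, col=7)
  F2: move forward 2, now at (row=11, col=9)
  R: turn right, now facing South
  F4: move forward 0/4 (blocked), now at (row=11, col=9)
Final: (row=11, col=9), facing South

Answer: Final position: (row=11, col=9), facing South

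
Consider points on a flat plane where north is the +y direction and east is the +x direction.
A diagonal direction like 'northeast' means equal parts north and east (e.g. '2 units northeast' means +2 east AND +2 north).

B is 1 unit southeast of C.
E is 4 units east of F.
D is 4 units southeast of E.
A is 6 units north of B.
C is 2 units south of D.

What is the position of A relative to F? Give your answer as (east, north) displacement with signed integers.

Answer: A is at (east=9, north=-1) relative to F.

Derivation:
Place F at the origin (east=0, north=0).
  E is 4 units east of F: delta (east=+4, north=+0); E at (east=4, north=0).
  D is 4 units southeast of E: delta (east=+4, north=-4); D at (east=8, north=-4).
  C is 2 units south of D: delta (east=+0, north=-2); C at (east=8, north=-6).
  B is 1 unit southeast of C: delta (east=+1, north=-1); B at (east=9, north=-7).
  A is 6 units north of B: delta (east=+0, north=+6); A at (east=9, north=-1).
Therefore A relative to F: (east=9, north=-1).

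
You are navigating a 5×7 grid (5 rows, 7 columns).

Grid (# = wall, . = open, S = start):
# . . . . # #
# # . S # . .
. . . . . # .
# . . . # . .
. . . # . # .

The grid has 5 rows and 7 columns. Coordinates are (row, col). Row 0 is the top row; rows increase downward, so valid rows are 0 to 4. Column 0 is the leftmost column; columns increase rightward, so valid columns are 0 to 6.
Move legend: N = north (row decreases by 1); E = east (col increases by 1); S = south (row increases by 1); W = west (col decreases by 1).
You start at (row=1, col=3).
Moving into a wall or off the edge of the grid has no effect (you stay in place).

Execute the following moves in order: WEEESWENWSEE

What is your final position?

Answer: Final position: (row=2, col=4)

Derivation:
Start: (row=1, col=3)
  W (west): (row=1, col=3) -> (row=1, col=2)
  E (east): (row=1, col=2) -> (row=1, col=3)
  E (east): blocked, stay at (row=1, col=3)
  E (east): blocked, stay at (row=1, col=3)
  S (south): (row=1, col=3) -> (row=2, col=3)
  W (west): (row=2, col=3) -> (row=2, col=2)
  E (east): (row=2, col=2) -> (row=2, col=3)
  N (north): (row=2, col=3) -> (row=1, col=3)
  W (west): (row=1, col=3) -> (row=1, col=2)
  S (south): (row=1, col=2) -> (row=2, col=2)
  E (east): (row=2, col=2) -> (row=2, col=3)
  E (east): (row=2, col=3) -> (row=2, col=4)
Final: (row=2, col=4)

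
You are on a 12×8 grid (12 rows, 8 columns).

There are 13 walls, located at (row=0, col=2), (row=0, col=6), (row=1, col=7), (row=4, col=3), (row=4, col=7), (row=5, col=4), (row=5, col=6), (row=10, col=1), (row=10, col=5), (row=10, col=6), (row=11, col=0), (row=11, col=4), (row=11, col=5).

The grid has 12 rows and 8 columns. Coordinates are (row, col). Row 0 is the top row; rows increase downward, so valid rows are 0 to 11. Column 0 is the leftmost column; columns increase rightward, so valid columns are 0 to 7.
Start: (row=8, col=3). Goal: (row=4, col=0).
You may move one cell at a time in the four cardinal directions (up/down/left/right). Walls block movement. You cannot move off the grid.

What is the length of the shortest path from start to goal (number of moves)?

Answer: Shortest path length: 7

Derivation:
BFS from (row=8, col=3) until reaching (row=4, col=0):
  Distance 0: (row=8, col=3)
  Distance 1: (row=7, col=3), (row=8, col=2), (row=8, col=4), (row=9, col=3)
  Distance 2: (row=6, col=3), (row=7, col=2), (row=7, col=4), (row=8, col=1), (row=8, col=5), (row=9, col=2), (row=9, col=4), (row=10, col=3)
  Distance 3: (row=5, col=3), (row=6, col=2), (row=6, col=4), (row=7, col=1), (row=7, col=5), (row=8, col=0), (row=8, col=6), (row=9, col=1), (row=9, col=5), (row=10, col=2), (row=10, col=4), (row=11, col=3)
  Distance 4: (row=5, col=2), (row=6, col=1), (row=6, col=5), (row=7, col=0), (row=7, col=6), (row=8, col=7), (row=9, col=0), (row=9, col=6), (row=11, col=2)
  Distance 5: (row=4, col=2), (row=5, col=1), (row=5, col=5), (row=6, col=0), (row=6, col=6), (row=7, col=7), (row=9, col=7), (row=10, col=0), (row=11, col=1)
  Distance 6: (row=3, col=2), (row=4, col=1), (row=4, col=5), (row=5, col=0), (row=6, col=7), (row=10, col=7)
  Distance 7: (row=2, col=2), (row=3, col=1), (row=3, col=3), (row=3, col=5), (row=4, col=0), (row=4, col=4), (row=4, col=6), (row=5, col=7), (row=11, col=7)  <- goal reached here
One shortest path (7 moves): (row=8, col=3) -> (row=8, col=2) -> (row=8, col=1) -> (row=8, col=0) -> (row=7, col=0) -> (row=6, col=0) -> (row=5, col=0) -> (row=4, col=0)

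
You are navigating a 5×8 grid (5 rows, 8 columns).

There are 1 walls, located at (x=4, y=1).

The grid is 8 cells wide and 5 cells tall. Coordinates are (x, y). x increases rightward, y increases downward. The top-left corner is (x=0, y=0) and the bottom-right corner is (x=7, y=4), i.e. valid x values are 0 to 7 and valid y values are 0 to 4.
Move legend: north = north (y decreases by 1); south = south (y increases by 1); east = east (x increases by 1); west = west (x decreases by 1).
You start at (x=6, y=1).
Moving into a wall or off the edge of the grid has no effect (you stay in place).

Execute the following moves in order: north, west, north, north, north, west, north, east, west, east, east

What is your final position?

Start: (x=6, y=1)
  north (north): (x=6, y=1) -> (x=6, y=0)
  west (west): (x=6, y=0) -> (x=5, y=0)
  [×3]north (north): blocked, stay at (x=5, y=0)
  west (west): (x=5, y=0) -> (x=4, y=0)
  north (north): blocked, stay at (x=4, y=0)
  east (east): (x=4, y=0) -> (x=5, y=0)
  west (west): (x=5, y=0) -> (x=4, y=0)
  east (east): (x=4, y=0) -> (x=5, y=0)
  east (east): (x=5, y=0) -> (x=6, y=0)
Final: (x=6, y=0)

Answer: Final position: (x=6, y=0)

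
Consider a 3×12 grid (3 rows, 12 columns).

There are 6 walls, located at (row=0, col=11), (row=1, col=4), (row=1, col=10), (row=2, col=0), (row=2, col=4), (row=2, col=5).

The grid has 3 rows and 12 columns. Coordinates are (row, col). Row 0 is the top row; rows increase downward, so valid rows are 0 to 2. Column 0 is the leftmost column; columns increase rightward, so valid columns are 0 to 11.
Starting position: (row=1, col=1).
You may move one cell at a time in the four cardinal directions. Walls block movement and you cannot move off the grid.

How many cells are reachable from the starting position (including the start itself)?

BFS flood-fill from (row=1, col=1):
  Distance 0: (row=1, col=1)
  Distance 1: (row=0, col=1), (row=1, col=0), (row=1, col=2), (row=2, col=1)
  Distance 2: (row=0, col=0), (row=0, col=2), (row=1, col=3), (row=2, col=2)
  Distance 3: (row=0, col=3), (row=2, col=3)
  Distance 4: (row=0, col=4)
  Distance 5: (row=0, col=5)
  Distance 6: (row=0, col=6), (row=1, col=5)
  Distance 7: (row=0, col=7), (row=1, col=6)
  Distance 8: (row=0, col=8), (row=1, col=7), (row=2, col=6)
  Distance 9: (row=0, col=9), (row=1, col=8), (row=2, col=7)
  Distance 10: (row=0, col=10), (row=1, col=9), (row=2, col=8)
  Distance 11: (row=2, col=9)
  Distance 12: (row=2, col=10)
  Distance 13: (row=2, col=11)
  Distance 14: (row=1, col=11)
Total reachable: 30 (grid has 30 open cells total)

Answer: Reachable cells: 30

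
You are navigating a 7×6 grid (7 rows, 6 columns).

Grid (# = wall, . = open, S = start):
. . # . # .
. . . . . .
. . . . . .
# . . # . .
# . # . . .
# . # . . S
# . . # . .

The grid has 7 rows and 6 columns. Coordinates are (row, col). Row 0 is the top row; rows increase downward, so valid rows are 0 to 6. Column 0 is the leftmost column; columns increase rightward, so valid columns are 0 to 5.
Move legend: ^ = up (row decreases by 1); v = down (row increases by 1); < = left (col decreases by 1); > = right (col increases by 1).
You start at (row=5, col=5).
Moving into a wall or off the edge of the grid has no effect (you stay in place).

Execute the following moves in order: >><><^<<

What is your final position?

Answer: Final position: (row=4, col=3)

Derivation:
Start: (row=5, col=5)
  > (right): blocked, stay at (row=5, col=5)
  > (right): blocked, stay at (row=5, col=5)
  < (left): (row=5, col=5) -> (row=5, col=4)
  > (right): (row=5, col=4) -> (row=5, col=5)
  < (left): (row=5, col=5) -> (row=5, col=4)
  ^ (up): (row=5, col=4) -> (row=4, col=4)
  < (left): (row=4, col=4) -> (row=4, col=3)
  < (left): blocked, stay at (row=4, col=3)
Final: (row=4, col=3)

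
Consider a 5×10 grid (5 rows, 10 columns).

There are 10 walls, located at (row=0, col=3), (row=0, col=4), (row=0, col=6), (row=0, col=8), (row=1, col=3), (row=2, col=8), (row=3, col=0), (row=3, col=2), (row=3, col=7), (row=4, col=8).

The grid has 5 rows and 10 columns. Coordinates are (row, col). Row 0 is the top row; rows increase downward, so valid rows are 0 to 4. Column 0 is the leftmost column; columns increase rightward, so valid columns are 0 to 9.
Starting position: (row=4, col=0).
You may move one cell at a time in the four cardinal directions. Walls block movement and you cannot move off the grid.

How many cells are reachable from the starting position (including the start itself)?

Answer: Reachable cells: 40

Derivation:
BFS flood-fill from (row=4, col=0):
  Distance 0: (row=4, col=0)
  Distance 1: (row=4, col=1)
  Distance 2: (row=3, col=1), (row=4, col=2)
  Distance 3: (row=2, col=1), (row=4, col=3)
  Distance 4: (row=1, col=1), (row=2, col=0), (row=2, col=2), (row=3, col=3), (row=4, col=4)
  Distance 5: (row=0, col=1), (row=1, col=0), (row=1, col=2), (row=2, col=3), (row=3, col=4), (row=4, col=5)
  Distance 6: (row=0, col=0), (row=0, col=2), (row=2, col=4), (row=3, col=5), (row=4, col=6)
  Distance 7: (row=1, col=4), (row=2, col=5), (row=3, col=6), (row=4, col=7)
  Distance 8: (row=1, col=5), (row=2, col=6)
  Distance 9: (row=0, col=5), (row=1, col=6), (row=2, col=7)
  Distance 10: (row=1, col=7)
  Distance 11: (row=0, col=7), (row=1, col=8)
  Distance 12: (row=1, col=9)
  Distance 13: (row=0, col=9), (row=2, col=9)
  Distance 14: (row=3, col=9)
  Distance 15: (row=3, col=8), (row=4, col=9)
Total reachable: 40 (grid has 40 open cells total)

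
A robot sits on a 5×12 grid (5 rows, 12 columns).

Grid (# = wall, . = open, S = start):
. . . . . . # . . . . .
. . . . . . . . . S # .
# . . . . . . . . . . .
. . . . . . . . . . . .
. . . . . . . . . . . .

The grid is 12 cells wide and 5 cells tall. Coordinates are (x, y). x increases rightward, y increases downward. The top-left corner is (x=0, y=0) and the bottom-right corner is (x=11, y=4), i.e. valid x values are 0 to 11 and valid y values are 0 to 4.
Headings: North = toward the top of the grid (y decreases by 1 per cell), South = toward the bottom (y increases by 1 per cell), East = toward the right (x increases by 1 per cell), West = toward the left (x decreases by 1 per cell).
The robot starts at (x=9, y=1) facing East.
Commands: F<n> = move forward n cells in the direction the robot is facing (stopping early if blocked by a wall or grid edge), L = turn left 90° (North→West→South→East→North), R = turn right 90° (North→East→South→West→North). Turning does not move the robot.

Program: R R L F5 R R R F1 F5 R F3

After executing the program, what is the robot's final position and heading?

Answer: Final position: (x=11, y=4), facing South

Derivation:
Start: (x=9, y=1), facing East
  R: turn right, now facing South
  R: turn right, now facing West
  L: turn left, now facing South
  F5: move forward 3/5 (blocked), now at (x=9, y=4)
  R: turn right, now facing West
  R: turn right, now facing North
  R: turn right, now facing East
  F1: move forward 1, now at (x=10, y=4)
  F5: move forward 1/5 (blocked), now at (x=11, y=4)
  R: turn right, now facing South
  F3: move forward 0/3 (blocked), now at (x=11, y=4)
Final: (x=11, y=4), facing South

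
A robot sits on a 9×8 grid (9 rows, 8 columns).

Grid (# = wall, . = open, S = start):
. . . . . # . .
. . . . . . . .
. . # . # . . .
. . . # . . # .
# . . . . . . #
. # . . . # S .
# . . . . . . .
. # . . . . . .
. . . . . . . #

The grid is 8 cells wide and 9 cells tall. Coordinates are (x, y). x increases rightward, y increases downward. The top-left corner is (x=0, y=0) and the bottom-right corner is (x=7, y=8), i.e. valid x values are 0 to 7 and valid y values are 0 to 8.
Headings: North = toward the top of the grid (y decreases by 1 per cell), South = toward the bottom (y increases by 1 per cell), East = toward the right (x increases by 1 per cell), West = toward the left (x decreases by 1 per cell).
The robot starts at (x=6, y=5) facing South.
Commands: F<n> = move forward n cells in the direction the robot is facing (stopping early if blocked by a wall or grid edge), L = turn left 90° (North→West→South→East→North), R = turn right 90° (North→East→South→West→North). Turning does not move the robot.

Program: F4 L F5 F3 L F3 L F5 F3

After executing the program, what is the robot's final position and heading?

Start: (x=6, y=5), facing South
  F4: move forward 3/4 (blocked), now at (x=6, y=8)
  L: turn left, now facing East
  F5: move forward 0/5 (blocked), now at (x=6, y=8)
  F3: move forward 0/3 (blocked), now at (x=6, y=8)
  L: turn left, now facing North
  F3: move forward 3, now at (x=6, y=5)
  L: turn left, now facing West
  F5: move forward 0/5 (blocked), now at (x=6, y=5)
  F3: move forward 0/3 (blocked), now at (x=6, y=5)
Final: (x=6, y=5), facing West

Answer: Final position: (x=6, y=5), facing West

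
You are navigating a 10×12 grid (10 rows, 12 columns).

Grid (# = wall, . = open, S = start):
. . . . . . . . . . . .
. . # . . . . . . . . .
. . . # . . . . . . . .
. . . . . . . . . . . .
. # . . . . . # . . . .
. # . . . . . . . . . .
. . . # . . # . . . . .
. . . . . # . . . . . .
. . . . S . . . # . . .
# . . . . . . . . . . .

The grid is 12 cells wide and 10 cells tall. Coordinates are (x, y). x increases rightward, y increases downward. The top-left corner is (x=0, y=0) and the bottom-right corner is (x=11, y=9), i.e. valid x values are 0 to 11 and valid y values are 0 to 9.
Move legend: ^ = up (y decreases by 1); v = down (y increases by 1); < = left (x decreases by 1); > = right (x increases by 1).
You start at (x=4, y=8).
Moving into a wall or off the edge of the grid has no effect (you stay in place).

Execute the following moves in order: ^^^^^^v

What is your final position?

Answer: Final position: (x=4, y=3)

Derivation:
Start: (x=4, y=8)
  ^ (up): (x=4, y=8) -> (x=4, y=7)
  ^ (up): (x=4, y=7) -> (x=4, y=6)
  ^ (up): (x=4, y=6) -> (x=4, y=5)
  ^ (up): (x=4, y=5) -> (x=4, y=4)
  ^ (up): (x=4, y=4) -> (x=4, y=3)
  ^ (up): (x=4, y=3) -> (x=4, y=2)
  v (down): (x=4, y=2) -> (x=4, y=3)
Final: (x=4, y=3)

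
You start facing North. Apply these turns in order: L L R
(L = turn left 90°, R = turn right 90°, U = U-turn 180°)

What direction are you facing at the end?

Start: North
  L (left (90° counter-clockwise)) -> West
  L (left (90° counter-clockwise)) -> South
  R (right (90° clockwise)) -> West
Final: West

Answer: Final heading: West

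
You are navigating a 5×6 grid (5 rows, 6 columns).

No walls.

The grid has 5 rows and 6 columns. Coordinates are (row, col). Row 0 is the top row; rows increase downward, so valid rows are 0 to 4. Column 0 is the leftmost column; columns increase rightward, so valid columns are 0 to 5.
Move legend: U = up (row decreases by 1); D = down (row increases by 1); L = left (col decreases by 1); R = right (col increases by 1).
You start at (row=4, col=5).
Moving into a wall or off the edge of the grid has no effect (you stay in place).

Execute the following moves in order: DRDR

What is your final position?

Start: (row=4, col=5)
  D (down): blocked, stay at (row=4, col=5)
  R (right): blocked, stay at (row=4, col=5)
  D (down): blocked, stay at (row=4, col=5)
  R (right): blocked, stay at (row=4, col=5)
Final: (row=4, col=5)

Answer: Final position: (row=4, col=5)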